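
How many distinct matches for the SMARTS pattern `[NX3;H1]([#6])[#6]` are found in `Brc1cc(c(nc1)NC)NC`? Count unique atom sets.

[NX3;H1]([#6])[#6] is the SMARTS for a secondary amine: a trivalent nitrogen with one H, bonded to two carbons.
The molecule carries 2 separate instances of an N-methylamino group (-NHCH3) meeting every constraint; each maps to a distinct set of atoms, giving 2 matches.

2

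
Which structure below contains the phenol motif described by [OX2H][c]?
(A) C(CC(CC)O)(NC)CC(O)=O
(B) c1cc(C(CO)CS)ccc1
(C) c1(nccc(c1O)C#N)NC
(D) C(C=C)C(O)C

C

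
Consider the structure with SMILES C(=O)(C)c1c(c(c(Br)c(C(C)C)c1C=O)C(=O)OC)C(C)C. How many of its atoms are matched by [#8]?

Check the 22 heavy atoms by environment: 6× c (aromatic) → no; 11× C → no; 1× Br → no; 4× O → match.
That gives 4 matching atoms.

4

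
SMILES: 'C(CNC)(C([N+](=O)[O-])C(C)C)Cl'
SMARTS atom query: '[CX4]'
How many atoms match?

7

The query [CX4] means: C with X4: aliphatic carbon with exactly 4 total connections (bonds + H).
Check the 12 heavy atoms by environment: 7× C (X4) → match; 1× N (charge +1, X3) → no; 1× O (charge -1, X1) → no; 1× O (X1) → no; 1× N (X3) → no; 1× Cl (X1) → no.
That gives 7 matching atoms.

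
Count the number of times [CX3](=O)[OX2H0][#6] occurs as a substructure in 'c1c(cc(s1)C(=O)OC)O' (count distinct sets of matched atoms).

1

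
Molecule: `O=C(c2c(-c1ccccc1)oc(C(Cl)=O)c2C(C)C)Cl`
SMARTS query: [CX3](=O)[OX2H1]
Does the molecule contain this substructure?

The pattern [CX3](=O)[OX2H1] describes an sp2 carbon double-bonded to O and single-bonded to an -OH oxygen — a carboxylic acid.
The closest candidate here is an acyl chloride (-C(=O)Cl), but the carbonyl is bonded to Cl, not to an -OH oxygen. No other fragment satisfies the full query, so there is no match.

No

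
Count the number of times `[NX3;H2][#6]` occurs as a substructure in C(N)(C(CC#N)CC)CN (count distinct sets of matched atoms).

[NX3;H2][#6] is the SMARTS for a primary amine: a trivalent nitrogen with two H attached to carbon.
The molecule carries 2 separate instances of a primary amino group (-NH2) meeting every constraint; each maps to a distinct set of atoms, giving 2 matches.

2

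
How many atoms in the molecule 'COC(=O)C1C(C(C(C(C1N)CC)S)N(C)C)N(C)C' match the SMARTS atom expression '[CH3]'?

6

The query [CH3] means: aliphatic carbon with exactly three hydrogens.
Check the 20 heavy atoms by environment: 6× C (H1) → no; 1× S (H1) → no; 1× N (H2) → no; 2× N (H0) → no; 6× C (H3) → match; 1× C (H0) → no; 2× O (H0) → no; 1× C (H2) → no.
That gives 6 matching atoms.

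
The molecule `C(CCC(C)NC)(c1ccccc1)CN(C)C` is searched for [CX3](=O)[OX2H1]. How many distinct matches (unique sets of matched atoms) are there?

[CX3](=O)[OX2H1] is the SMARTS for a carboxylic acid: an sp2 carbon double-bonded to O and single-bonded to an -OH oxygen.
No fragment in the molecule satisfies every constraint, giving 0 matches.

0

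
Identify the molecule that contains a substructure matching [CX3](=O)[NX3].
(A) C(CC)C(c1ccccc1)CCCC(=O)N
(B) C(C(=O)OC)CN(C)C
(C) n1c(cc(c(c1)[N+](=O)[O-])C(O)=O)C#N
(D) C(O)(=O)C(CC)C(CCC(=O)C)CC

[CX3](=O)[NX3] describes a carbonyl carbon bonded to a trivalent nitrogen (an amide).
(A) contains a primary amide (-C(=O)NH2), which satisfies every atom and bond constraint.
(B) has a methyl-ester group (-C(=O)OCH3) but the carbonyl is bonded to O, not to an NX3 nitrogen.
(C) has a carboxylic acid group (-C(=O)OH) but the carbonyl is bonded to O, not to an NX3 nitrogen.
(D) has a carboxylic acid group (-C(=O)OH) but the carbonyl is bonded to O, not to an NX3 nitrogen.
So the answer is (A).

A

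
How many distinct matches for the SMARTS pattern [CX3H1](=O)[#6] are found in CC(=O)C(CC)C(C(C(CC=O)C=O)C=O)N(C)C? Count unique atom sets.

3

[CX3H1](=O)[#6] is the SMARTS for an aldehyde: an sp2 carbon with one H, double-bonded to O and single-bonded to carbon.
The molecule carries 3 separate instances of an aldehyde (-CHO) meeting every constraint; each maps to a distinct set of atoms, giving 3 matches.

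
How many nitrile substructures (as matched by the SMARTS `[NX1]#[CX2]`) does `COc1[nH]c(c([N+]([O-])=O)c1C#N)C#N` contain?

2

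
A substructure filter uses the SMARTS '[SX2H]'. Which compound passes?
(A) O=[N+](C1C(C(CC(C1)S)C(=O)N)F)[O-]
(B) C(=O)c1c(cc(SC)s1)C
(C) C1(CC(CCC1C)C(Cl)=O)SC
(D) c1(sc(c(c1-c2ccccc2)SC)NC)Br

[SX2H] describes an aliphatic sulfur with two connections, one being H (a thiol).
(A) contains a thiol (-SH), which satisfies every atom and bond constraint.
(B) has a methylthio ether (-SCH3) but the sulfur has H0 (bonded to two carbons), not H1.
(C) has a methylthio ether (-SCH3) but the sulfur has H0 (bonded to two carbons), not H1.
(D) has a methylthio ether (-SCH3) but the sulfur has H0 (bonded to two carbons), not H1.
So the answer is (A).

A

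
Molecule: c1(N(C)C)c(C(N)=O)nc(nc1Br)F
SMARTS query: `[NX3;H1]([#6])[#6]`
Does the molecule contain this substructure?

No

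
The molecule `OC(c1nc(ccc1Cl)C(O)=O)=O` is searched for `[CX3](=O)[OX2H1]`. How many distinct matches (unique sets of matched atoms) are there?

[CX3](=O)[OX2H1] is the SMARTS for a carboxylic acid: an sp2 carbon double-bonded to O and single-bonded to an -OH oxygen.
The molecule carries 2 separate instances of a carboxylic acid group (-C(=O)OH) meeting every constraint; each maps to a distinct set of atoms, giving 2 matches.

2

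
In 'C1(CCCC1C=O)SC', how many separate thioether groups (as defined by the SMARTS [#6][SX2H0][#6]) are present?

1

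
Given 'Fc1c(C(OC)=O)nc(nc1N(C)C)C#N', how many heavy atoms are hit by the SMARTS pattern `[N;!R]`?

The query [N;!R] means: aliphatic nitrogen not in a ring.
Check the 16 heavy atoms by environment: 2× n (aromatic, in 6-ring) → no; 4× c (aromatic, in 6-ring) → no; 5× C (acyclic) → no; 2× N (acyclic) → match; 2× O (acyclic) → no; 1× F (acyclic) → no.
That gives 2 matching atoms.

2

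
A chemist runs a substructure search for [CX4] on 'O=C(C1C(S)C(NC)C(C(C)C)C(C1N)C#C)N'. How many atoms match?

10

Check the 18 heavy atoms by environment: 10× C (X4) → match; 1× C (X3) → no; 1× O (X1) → no; 3× N (X3) → no; 2× C (X2) → no; 1× S (X2) → no.
That gives 10 matching atoms.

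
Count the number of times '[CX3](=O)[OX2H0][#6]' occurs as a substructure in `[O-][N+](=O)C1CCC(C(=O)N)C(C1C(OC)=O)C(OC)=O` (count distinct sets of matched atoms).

[CX3](=O)[OX2H0][#6] is the SMARTS for an ester: a carbonyl carbon bonded to an oxygen that is itself bonded to carbon (no H on that O).
The molecule carries 2 separate instances of a methyl-ester group (-C(=O)OCH3) meeting every constraint; each maps to a distinct set of atoms, giving 2 matches.

2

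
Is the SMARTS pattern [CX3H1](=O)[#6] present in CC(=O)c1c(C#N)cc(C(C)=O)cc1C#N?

No

The pattern [CX3H1](=O)[#6] describes an sp2 carbon with one H, double-bonded to O and single-bonded to carbon — an aldehyde.
The closest candidate here is an acetyl/ketone group (-C(=O)CH3), but the carbonyl carbon has H0 (two carbon neighbours), not H1. No other fragment satisfies the full query, so there is no match.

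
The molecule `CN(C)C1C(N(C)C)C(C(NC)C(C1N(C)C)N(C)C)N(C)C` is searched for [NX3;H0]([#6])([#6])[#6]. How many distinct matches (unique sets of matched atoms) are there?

[NX3;H0]([#6])([#6])[#6] is the SMARTS for a tertiary amine: a trivalent nitrogen with no H, bonded to three carbons.
The molecule carries 5 separate instances of a dimethylamino group (-N(CH3)2) meeting every constraint; each maps to a distinct set of atoms, giving 5 matches.

5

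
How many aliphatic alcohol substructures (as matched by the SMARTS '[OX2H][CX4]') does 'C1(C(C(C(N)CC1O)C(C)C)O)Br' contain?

[OX2H][CX4] is the SMARTS for an aliphatic alcohol: a hydroxyl oxygen bound to an sp3 (X4) carbon.
The molecule carries 2 separate instances of a hydroxyl group (-OH) meeting every constraint; each maps to a distinct set of atoms, giving 2 matches.

2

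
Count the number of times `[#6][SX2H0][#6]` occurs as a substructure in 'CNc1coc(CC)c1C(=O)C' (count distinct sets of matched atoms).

0

[#6][SX2H0][#6] is the SMARTS for a thioether: an aliphatic sulfur bridging two carbons with no H on the sulfur.
No fragment in the molecule satisfies every constraint, giving 0 matches.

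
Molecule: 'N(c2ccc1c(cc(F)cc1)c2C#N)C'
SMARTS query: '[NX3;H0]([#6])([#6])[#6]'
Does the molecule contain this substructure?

No

The pattern [NX3;H0]([#6])([#6])[#6] describes a trivalent nitrogen with no H, bonded to three carbons — a tertiary amine.
The closest candidate here is an N-methylamino group (-NHCH3), but the nitrogen still has one H (H1), not H0. No other fragment satisfies the full query, so there is no match.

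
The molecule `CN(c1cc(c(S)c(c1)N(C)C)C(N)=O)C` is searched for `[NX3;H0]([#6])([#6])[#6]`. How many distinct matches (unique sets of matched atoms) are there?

[NX3;H0]([#6])([#6])[#6] is the SMARTS for a tertiary amine: a trivalent nitrogen with no H, bonded to three carbons.
The molecule carries 2 separate instances of a dimethylamino group (-N(CH3)2) meeting every constraint; each maps to a distinct set of atoms, giving 2 matches.

2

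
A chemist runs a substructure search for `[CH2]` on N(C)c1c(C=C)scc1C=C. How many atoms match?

2

The query [CH2] means: aliphatic carbon with exactly two hydrogens.
Check the 11 heavy atoms by environment: 1× s (aromatic, H0) → no; 3× c (aromatic, H0) → no; 1× c (aromatic, H1) → no; 1× N (H1) → no; 1× C (H3) → no; 2× C (H1) → no; 2× C (H2) → match.
That gives 2 matching atoms.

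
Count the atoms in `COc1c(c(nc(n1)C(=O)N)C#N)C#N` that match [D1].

5

Check the 15 heavy atoms by environment: 2× n (aromatic, D2) → no; 4× c (aromatic, D3) → no; 2× C (D2) → no; 3× N (D1) → match; 1× O (D2) → no; 1× C (D1) → match; 1× C (D3) → no; 1× O (D1) → match.
Summing the matching environments: 3 + 1 + 1 = 5 matching atoms.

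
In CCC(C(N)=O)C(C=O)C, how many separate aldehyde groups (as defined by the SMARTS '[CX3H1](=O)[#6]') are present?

[CX3H1](=O)[#6] is the SMARTS for an aldehyde: an sp2 carbon with one H, double-bonded to O and single-bonded to carbon.
Exactly one fragment in the molecule meets all constraints, giving 1 match.

1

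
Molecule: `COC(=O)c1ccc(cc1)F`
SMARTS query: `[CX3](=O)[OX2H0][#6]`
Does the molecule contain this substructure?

The pattern [CX3](=O)[OX2H0][#6] describes a carbonyl carbon bonded to an oxygen that is itself bonded to carbon (no H on that O) — an ester.
The molecule carries a methyl-ester group (-C(=O)OCH3), whose atoms satisfy every constraint of the query, so the pattern matches.

Yes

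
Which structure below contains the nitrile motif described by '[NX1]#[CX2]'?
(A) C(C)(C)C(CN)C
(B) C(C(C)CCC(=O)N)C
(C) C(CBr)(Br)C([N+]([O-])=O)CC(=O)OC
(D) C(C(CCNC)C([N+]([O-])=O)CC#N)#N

[NX1]#[CX2] describes a nitrogen triple-bonded to a two-connected carbon (a nitrile).
(A) has a primary amino group (-NH2) but the nitrogen is NX3 (three connections), not NX1 triple-bonded.
(B) has a primary amide (-C(=O)NH2) but the nitrogen is NX3, not NX1.
(C) has a nitro group (-[N+](=O)[O-]) but there is no C#N triple bond.
(D) contains a nitrile (-C#N), which satisfies every atom and bond constraint.
So the answer is (D).

D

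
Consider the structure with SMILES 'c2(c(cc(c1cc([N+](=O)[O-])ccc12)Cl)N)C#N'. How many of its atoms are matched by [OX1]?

2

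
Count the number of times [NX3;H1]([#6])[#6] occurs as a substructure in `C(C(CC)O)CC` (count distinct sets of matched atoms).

0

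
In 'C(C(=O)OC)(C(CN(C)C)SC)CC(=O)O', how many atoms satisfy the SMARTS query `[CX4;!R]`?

8

Check the 16 heavy atoms by environment: 8× C (X4, acyclic) → match; 2× C (X3, acyclic) → no; 2× O (X1, acyclic) → no; 2× O (X2, acyclic) → no; 1× N (X3, acyclic) → no; 1× S (X2, acyclic) → no.
That gives 8 matching atoms.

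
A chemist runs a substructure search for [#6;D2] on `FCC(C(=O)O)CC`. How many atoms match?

The query [#6;D2] means: any carbon bonded to exactly two heavy atoms.
Check the 8 heavy atoms by environment: 2× C (D2) → match; 2× C (D3) → no; 2× O (D1) → no; 1× C (D1) → no; 1× F (D1) → no.
That gives 2 matching atoms.

2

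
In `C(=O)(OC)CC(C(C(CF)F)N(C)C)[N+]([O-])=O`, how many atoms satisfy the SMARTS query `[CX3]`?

1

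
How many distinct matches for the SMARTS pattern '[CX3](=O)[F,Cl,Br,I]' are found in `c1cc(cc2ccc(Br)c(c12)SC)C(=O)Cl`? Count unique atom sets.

1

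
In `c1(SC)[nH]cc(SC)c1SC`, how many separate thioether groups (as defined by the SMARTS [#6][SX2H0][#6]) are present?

[#6][SX2H0][#6] is the SMARTS for a thioether: an aliphatic sulfur bridging two carbons with no H on the sulfur.
The molecule carries 3 separate instances of a methylthio ether (-SCH3) meeting every constraint; each maps to a distinct set of atoms, giving 3 matches.

3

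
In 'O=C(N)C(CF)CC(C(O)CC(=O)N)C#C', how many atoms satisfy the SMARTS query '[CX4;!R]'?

The query [CX4;!R] means: aliphatic carbon with four total connections, not in a ring.
Check the 16 heavy atoms by environment: 6× C (X4, acyclic) → match; 2× C (X2, acyclic) → no; 1× O (X2, acyclic) → no; 1× F (X1, acyclic) → no; 2× C (X3, acyclic) → no; 2× O (X1, acyclic) → no; 2× N (X3, acyclic) → no.
That gives 6 matching atoms.

6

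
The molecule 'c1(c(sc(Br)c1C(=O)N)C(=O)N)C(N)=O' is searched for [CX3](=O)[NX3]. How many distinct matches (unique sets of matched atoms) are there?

3

[CX3](=O)[NX3] is the SMARTS for an amide: a carbonyl carbon bonded to a trivalent nitrogen.
The molecule carries 3 separate instances of a primary amide (-C(=O)NH2) meeting every constraint; each maps to a distinct set of atoms, giving 3 matches.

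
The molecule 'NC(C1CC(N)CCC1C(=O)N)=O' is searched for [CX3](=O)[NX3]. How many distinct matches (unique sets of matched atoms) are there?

2

[CX3](=O)[NX3] is the SMARTS for an amide: a carbonyl carbon bonded to a trivalent nitrogen.
The molecule carries 2 separate instances of a primary amide (-C(=O)NH2) meeting every constraint; each maps to a distinct set of atoms, giving 2 matches.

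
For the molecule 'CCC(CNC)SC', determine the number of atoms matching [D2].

Check the 8 heavy atoms by environment: 2× C (D2) → match; 1× C (D3) → no; 3× C (D1) → no; 1× N (D2) → match; 1× S (D2) → match.
Summing the matching environments: 2 + 1 + 1 = 4 matching atoms.

4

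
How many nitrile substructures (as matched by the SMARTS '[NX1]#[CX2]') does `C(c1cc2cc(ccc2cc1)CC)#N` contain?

[NX1]#[CX2] is the SMARTS for a nitrile: a nitrogen triple-bonded to a two-connected carbon.
Exactly one fragment in the molecule meets all constraints, giving 1 match.

1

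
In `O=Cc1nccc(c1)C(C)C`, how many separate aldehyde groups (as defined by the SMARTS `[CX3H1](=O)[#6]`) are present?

1

[CX3H1](=O)[#6] is the SMARTS for an aldehyde: an sp2 carbon with one H, double-bonded to O and single-bonded to carbon.
Exactly one fragment in the molecule meets all constraints, giving 1 match.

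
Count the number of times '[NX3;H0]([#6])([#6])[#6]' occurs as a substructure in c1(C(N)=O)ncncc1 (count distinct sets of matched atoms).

[NX3;H0]([#6])([#6])[#6] is the SMARTS for a tertiary amine: a trivalent nitrogen with no H, bonded to three carbons.
The molecule has a primary amide (-C(=O)NH2), but the amide nitrogen has H2 and only one carbon neighbour; nothing else fits, so there are 0 matches.

0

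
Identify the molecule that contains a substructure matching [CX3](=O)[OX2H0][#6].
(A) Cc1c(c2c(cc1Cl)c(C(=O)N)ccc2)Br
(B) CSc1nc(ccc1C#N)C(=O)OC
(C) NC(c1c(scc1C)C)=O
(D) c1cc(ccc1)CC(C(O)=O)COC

B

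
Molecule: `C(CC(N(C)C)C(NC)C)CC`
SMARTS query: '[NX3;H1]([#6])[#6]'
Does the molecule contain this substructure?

Yes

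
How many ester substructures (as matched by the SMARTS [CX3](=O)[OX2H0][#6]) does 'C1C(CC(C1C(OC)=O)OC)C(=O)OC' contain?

2

[CX3](=O)[OX2H0][#6] is the SMARTS for an ester: a carbonyl carbon bonded to an oxygen that is itself bonded to carbon (no H on that O).
The molecule carries 2 separate instances of a methyl-ester group (-C(=O)OCH3) meeting every constraint; each maps to a distinct set of atoms, giving 2 matches.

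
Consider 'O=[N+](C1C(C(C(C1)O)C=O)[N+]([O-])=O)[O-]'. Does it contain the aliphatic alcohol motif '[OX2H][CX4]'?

Yes

The pattern [OX2H][CX4] describes a hydroxyl oxygen bound to an sp3 (X4) carbon — an aliphatic alcohol.
The molecule carries a hydroxyl group (-OH), whose atoms satisfy every constraint of the query, so the pattern matches.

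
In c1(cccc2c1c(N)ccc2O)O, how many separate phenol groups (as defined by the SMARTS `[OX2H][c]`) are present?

2

[OX2H][c] is the SMARTS for a phenol: a hydroxyl oxygen attached to an aromatic carbon.
The molecule carries 2 separate instances of a hydroxyl group (-OH) meeting every constraint; each maps to a distinct set of atoms, giving 2 matches.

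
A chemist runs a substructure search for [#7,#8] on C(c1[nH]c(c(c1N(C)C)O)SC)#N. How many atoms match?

Check the 13 heavy atoms by environment: 1× n (aromatic) → match; 4× c (aromatic) → no; 1× O → match; 1× S → no; 4× C → no; 2× N → match.
Summing the matching environments: 1 + 1 + 2 = 4 matching atoms.

4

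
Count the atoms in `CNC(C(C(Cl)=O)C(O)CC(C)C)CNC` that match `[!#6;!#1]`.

Check the 16 heavy atoms by environment: 11× C → no; 2× N → match; 2× O → match; 1× Cl → match.
Summing the matching environments: 2 + 2 + 1 = 5 matching atoms.

5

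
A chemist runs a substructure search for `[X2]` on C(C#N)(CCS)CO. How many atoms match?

3

Check the 8 heavy atoms by environment: 4× C (X4) → no; 1× O (X2) → match; 1× C (X2) → match; 1× N (X1) → no; 1× S (X2) → match.
Summing the matching environments: 1 + 1 + 1 = 3 matching atoms.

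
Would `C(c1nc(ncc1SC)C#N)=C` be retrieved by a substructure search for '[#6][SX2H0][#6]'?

Yes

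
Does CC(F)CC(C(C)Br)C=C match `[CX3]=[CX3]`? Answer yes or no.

The pattern [CX3]=[CX3] describes a non-aromatic C=C double bond between two sp2 carbons — an alkene.
The molecule carries a vinyl group (-CH=CH2), whose atoms satisfy every constraint of the query, so the pattern matches.

Yes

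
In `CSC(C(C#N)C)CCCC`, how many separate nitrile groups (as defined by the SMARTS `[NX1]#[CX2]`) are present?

1

[NX1]#[CX2] is the SMARTS for a nitrile: a nitrogen triple-bonded to a two-connected carbon.
Exactly one fragment in the molecule meets all constraints, giving 1 match.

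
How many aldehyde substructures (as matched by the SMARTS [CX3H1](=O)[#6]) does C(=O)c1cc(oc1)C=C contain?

[CX3H1](=O)[#6] is the SMARTS for an aldehyde: an sp2 carbon with one H, double-bonded to O and single-bonded to carbon.
Exactly one fragment in the molecule meets all constraints, giving 1 match.

1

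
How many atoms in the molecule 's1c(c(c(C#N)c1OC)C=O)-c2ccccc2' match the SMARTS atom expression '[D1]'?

3

The query [D1] means: atom with exactly one heavy-atom neighbour (degree 1).
Check the 17 heavy atoms by environment: 1× s (aromatic, D2) → no; 5× c (aromatic, D3) → no; 1× O (D2) → no; 1× C (D1) → match; 2× C (D2) → no; 1× O (D1) → match; 5× c (aromatic, D2) → no; 1× N (D1) → match.
Summing the matching environments: 1 + 1 + 1 = 3 matching atoms.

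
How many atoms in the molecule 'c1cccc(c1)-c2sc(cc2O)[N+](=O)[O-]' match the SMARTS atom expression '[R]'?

The query [R] means: R matches any atom that is part of a ring.
Check the 15 heavy atoms by environment: 1× s (aromatic, in 5-ring) → match; 4× c (aromatic, in 5-ring) → match; 6× c (aromatic, in 6-ring) → match; 2× O (acyclic) → no; 1× N (charge +1, acyclic) → no; 1× O (charge -1, acyclic) → no.
Summing the matching environments: 1 + 4 + 6 = 11 matching atoms.

11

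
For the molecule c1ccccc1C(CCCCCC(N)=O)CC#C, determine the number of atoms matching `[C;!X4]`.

3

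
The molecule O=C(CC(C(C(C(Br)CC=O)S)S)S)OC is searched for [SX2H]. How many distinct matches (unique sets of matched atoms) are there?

3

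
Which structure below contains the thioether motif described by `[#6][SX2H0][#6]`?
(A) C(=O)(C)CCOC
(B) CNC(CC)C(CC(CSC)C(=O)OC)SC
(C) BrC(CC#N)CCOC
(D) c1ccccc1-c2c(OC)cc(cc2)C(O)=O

B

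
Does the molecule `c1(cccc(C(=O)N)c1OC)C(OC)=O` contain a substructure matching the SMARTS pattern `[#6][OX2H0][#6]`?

Yes

The pattern [#6][OX2H0][#6] describes an aliphatic oxygen bridging two carbons with no H on the oxygen — an ether.
The molecule carries a methoxy ether (-OCH3), whose atoms satisfy every constraint of the query, so the pattern matches.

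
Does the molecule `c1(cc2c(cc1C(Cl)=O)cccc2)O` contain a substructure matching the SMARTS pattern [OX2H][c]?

The pattern [OX2H][c] describes a hydroxyl oxygen attached to an aromatic carbon — a phenol.
The molecule carries a hydroxyl group (-OH), whose atoms satisfy every constraint of the query, so the pattern matches.

Yes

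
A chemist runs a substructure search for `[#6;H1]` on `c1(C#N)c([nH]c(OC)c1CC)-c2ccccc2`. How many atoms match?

5

Check the 17 heavy atoms by environment: 1× n (aromatic, H1) → no; 5× c (aromatic, H0) → no; 5× c (aromatic, H1) → match; 1× C (H0) → no; 1× N (H0) → no; 1× O (H0) → no; 2× C (H3) → no; 1× C (H2) → no.
That gives 5 matching atoms.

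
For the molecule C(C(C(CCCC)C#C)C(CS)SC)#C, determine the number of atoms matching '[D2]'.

7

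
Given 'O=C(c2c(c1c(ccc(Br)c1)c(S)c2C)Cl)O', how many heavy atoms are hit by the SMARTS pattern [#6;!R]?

The query [#6;!R] means: carbon not in any ring.
Check the 17 heavy atoms by environment: 10× c (aromatic, in 6-ring) → no; 2× C (acyclic) → match; 1× Cl (acyclic) → no; 1× S (acyclic) → no; 1× Br (acyclic) → no; 2× O (acyclic) → no.
That gives 2 matching atoms.

2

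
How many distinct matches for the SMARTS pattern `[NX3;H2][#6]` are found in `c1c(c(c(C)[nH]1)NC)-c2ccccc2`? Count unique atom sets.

[NX3;H2][#6] is the SMARTS for a primary amine: a trivalent nitrogen with two H attached to carbon.
The molecule has an N-methylamino group (-NHCH3), but the nitrogen bears two carbons and only one H (H1), not H2; nothing else fits, so there are 0 matches.

0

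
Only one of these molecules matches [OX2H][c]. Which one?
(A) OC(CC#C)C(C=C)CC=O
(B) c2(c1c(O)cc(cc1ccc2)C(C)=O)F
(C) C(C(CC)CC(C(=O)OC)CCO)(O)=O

[OX2H][c] describes a hydroxyl oxygen attached to an aromatic carbon (a phenol).
(A) has a hydroxyl group (-OH) but the -OH is on an aliphatic carbon, not an aromatic c.
(B) contains a hydroxyl group (-OH), which satisfies every atom and bond constraint.
(C) has a hydroxyl group (-OH) but the -OH is on an aliphatic carbon, not an aromatic c.
So the answer is (B).

B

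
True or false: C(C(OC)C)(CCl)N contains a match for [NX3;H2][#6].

True

The pattern [NX3;H2][#6] describes a trivalent nitrogen with two H attached to carbon — a primary amine.
The molecule carries a primary amino group (-NH2), whose atoms satisfy every constraint of the query, so the pattern matches.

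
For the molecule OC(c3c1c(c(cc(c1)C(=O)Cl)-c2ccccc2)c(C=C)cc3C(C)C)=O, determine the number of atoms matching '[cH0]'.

The query [cH0] means: aromatic carbon with no attached hydrogen (substituted or ring-fusion).
Check the 27 heavy atoms by environment: 8× c (aromatic, H0) → match; 8× c (aromatic, H1) → no; 2× C (H1) → no; 1× C (H2) → no; 2× C (H0) → no; 2× O (H0) → no; 1× O (H1) → no; 1× Cl (H0) → no; 2× C (H3) → no.
That gives 8 matching atoms.

8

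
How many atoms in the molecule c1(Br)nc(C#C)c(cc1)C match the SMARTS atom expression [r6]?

6

The query [r6] means: r6 matches atoms in a six-membered ring.
Check the 10 heavy atoms by environment: 1× n (aromatic, in 6-ring) → match; 5× c (aromatic, in 6-ring) → match; 3× C (acyclic) → no; 1× Br (acyclic) → no.
Summing the matching environments: 1 + 5 = 6 matching atoms.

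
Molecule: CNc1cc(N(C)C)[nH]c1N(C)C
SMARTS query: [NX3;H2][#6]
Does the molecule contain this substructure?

No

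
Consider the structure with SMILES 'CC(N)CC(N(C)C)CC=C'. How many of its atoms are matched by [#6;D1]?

4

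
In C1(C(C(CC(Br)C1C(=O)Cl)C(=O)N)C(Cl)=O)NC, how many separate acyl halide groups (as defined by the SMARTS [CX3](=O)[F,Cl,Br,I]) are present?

[CX3](=O)[F,Cl,Br,I] is the SMARTS for an acyl halide: a carbonyl carbon bonded to a halogen.
The molecule carries 2 separate instances of an acyl chloride (-C(=O)Cl) meeting every constraint; each maps to a distinct set of atoms, giving 2 matches.

2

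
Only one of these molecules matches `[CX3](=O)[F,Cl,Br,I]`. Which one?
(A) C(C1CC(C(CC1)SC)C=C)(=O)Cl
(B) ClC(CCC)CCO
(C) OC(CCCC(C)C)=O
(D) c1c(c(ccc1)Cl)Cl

[CX3](=O)[F,Cl,Br,I] describes a carbonyl carbon bonded to a halogen (an acyl halide).
(A) contains an acyl chloride (-C(=O)Cl), which satisfies every atom and bond constraint.
(B) has a chloro substituent but the Cl is not on a carbonyl carbon.
(C) has a carboxylic acid group (-C(=O)OH) but the carbonyl is bonded to -OH, not to a halogen.
(D) has a chloro substituent but the Cl is not on a carbonyl carbon.
So the answer is (A).

A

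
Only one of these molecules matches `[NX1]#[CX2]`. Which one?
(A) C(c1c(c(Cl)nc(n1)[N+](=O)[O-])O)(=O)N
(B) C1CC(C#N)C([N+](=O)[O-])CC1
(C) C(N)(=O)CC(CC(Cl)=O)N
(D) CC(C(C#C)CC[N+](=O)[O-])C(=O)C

[NX1]#[CX2] describes a nitrogen triple-bonded to a two-connected carbon (a nitrile).
(A) has a nitro group (-[N+](=O)[O-]) but there is no C#N triple bond.
(B) contains a nitrile (-C#N), which satisfies every atom and bond constraint.
(C) has a primary amide (-C(=O)NH2) but the nitrogen is NX3, not NX1.
(D) has a nitro group (-[N+](=O)[O-]) but there is no C#N triple bond.
So the answer is (B).

B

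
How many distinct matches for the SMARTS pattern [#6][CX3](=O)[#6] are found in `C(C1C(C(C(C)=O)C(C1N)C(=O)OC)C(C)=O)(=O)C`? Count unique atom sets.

[#6][CX3](=O)[#6] is the SMARTS for a ketone: a carbonyl carbon (no H) flanked by two carbons.
The molecule carries 3 separate instances of an acetyl/ketone group (-C(=O)CH3) meeting every constraint; each maps to a distinct set of atoms, giving 3 matches.

3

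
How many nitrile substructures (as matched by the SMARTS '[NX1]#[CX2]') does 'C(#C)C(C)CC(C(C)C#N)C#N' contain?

2

[NX1]#[CX2] is the SMARTS for a nitrile: a nitrogen triple-bonded to a two-connected carbon.
The molecule carries 2 separate instances of a nitrile (-C#N) meeting every constraint; each maps to a distinct set of atoms, giving 2 matches.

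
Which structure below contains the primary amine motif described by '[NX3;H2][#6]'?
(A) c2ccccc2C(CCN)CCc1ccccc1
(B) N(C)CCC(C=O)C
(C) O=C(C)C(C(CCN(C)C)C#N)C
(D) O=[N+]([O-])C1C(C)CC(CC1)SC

[NX3;H2][#6] describes a trivalent nitrogen with two H attached to carbon (a primary amine).
(A) contains a primary amino group (-NH2), which satisfies every atom and bond constraint.
(B) has an N-methylamino group (-NHCH3) but the nitrogen bears two carbons and only one H (H1), not H2.
(C) has a nitrile (-C#N) but the nitrogen is NX1 (triple-bonded), not NX3 with two H.
(D) has a nitro group (-[N+](=O)[O-]) but the nitrogen is [N+] with no H, not NX3H2.
So the answer is (A).

A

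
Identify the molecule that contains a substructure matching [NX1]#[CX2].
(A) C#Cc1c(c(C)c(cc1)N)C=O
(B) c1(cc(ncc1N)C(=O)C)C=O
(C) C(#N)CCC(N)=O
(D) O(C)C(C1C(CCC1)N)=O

[NX1]#[CX2] describes a nitrogen triple-bonded to a two-connected carbon (a nitrile).
(A) has a primary amino group (-NH2) but the nitrogen is NX3 (three connections), not NX1 triple-bonded.
(B) has a primary amino group (-NH2) but the nitrogen is NX3 (three connections), not NX1 triple-bonded.
(C) contains a nitrile (-C#N), which satisfies every atom and bond constraint.
(D) has a primary amino group (-NH2) but the nitrogen is NX3 (three connections), not NX1 triple-bonded.
So the answer is (C).

C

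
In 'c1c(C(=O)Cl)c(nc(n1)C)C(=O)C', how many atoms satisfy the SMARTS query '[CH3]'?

The query [CH3] means: aliphatic carbon with exactly three hydrogens.
Check the 13 heavy atoms by environment: 2× n (aromatic, H0) → no; 3× c (aromatic, H0) → no; 1× c (aromatic, H1) → no; 2× C (H3) → match; 2× C (H0) → no; 2× O (H0) → no; 1× Cl (H0) → no.
That gives 2 matching atoms.

2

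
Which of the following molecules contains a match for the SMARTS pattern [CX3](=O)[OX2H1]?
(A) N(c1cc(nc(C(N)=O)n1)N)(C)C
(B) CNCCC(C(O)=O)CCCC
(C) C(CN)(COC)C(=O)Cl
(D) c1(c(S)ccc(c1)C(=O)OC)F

[CX3](=O)[OX2H1] describes an sp2 carbon double-bonded to O and single-bonded to an -OH oxygen (a carboxylic acid).
(A) has a primary amide (-C(=O)NH2) but the carbonyl is bonded to N, not to an -OH oxygen.
(B) contains a carboxylic acid group (-C(=O)OH), which satisfies every atom and bond constraint.
(C) has an acyl chloride (-C(=O)Cl) but the carbonyl is bonded to Cl, not to an -OH oxygen.
(D) has a methyl-ester group (-C(=O)OCH3) but the singly-bonded O has no H (OX2H0, not OX2H1).
So the answer is (B).

B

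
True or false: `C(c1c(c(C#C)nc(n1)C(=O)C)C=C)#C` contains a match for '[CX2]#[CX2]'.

The pattern [CX2]#[CX2] describes a carbon-carbon triple bond — an alkyne.
The molecule carries an ethynyl group (-C#CH), whose atoms satisfy every constraint of the query, so the pattern matches.

True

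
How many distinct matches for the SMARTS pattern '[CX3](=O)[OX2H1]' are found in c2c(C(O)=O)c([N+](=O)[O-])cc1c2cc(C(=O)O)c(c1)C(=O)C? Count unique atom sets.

2

[CX3](=O)[OX2H1] is the SMARTS for a carboxylic acid: an sp2 carbon double-bonded to O and single-bonded to an -OH oxygen.
The molecule carries 2 separate instances of a carboxylic acid group (-C(=O)OH) meeting every constraint; each maps to a distinct set of atoms, giving 2 matches.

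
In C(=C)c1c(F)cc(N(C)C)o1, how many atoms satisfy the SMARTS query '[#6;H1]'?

The query [#6;H1] means: any carbon bearing exactly one hydrogen.
Check the 11 heavy atoms by environment: 1× o (aromatic, H0) → no; 3× c (aromatic, H0) → no; 1× c (aromatic, H1) → match; 1× N (H0) → no; 2× C (H3) → no; 1× C (H1) → match; 1× C (H2) → no; 1× F (H0) → no.
Summing the matching environments: 1 + 1 = 2 matching atoms.

2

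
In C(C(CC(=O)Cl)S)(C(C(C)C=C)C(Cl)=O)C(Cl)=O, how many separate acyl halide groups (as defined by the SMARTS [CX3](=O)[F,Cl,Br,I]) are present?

[CX3](=O)[F,Cl,Br,I] is the SMARTS for an acyl halide: a carbonyl carbon bonded to a halogen.
The molecule carries 3 separate instances of an acyl chloride (-C(=O)Cl) meeting every constraint; each maps to a distinct set of atoms, giving 3 matches.

3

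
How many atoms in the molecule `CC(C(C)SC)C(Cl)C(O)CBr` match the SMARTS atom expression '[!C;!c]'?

4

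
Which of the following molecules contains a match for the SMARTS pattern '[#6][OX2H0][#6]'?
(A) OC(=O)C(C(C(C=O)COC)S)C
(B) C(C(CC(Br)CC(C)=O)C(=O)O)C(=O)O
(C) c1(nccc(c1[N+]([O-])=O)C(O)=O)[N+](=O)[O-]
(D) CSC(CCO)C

A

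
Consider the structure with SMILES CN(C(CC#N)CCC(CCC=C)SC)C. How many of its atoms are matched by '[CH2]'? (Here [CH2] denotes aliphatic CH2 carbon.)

6

The query [CH2] means: aliphatic carbon with exactly two hydrogens.
Check the 16 heavy atoms by environment: 6× C (H2) → match; 3× C (H1) → no; 1× C (H0) → no; 2× N (H0) → no; 3× C (H3) → no; 1× S (H0) → no.
That gives 6 matching atoms.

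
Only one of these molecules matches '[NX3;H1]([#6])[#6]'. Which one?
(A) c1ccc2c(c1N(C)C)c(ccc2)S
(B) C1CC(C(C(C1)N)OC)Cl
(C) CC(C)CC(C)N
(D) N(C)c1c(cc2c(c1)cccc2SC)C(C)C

D

[NX3;H1]([#6])[#6] describes a trivalent nitrogen with one H, bonded to two carbons (a secondary amine).
(A) has a dimethylamino group (-N(CH3)2) but the nitrogen has H0, not H1.
(B) has a primary amino group (-NH2) but the nitrogen has H2 and only one carbon neighbour.
(C) has a primary amino group (-NH2) but the nitrogen has H2 and only one carbon neighbour.
(D) contains an N-methylamino group (-NHCH3), which satisfies every atom and bond constraint.
So the answer is (D).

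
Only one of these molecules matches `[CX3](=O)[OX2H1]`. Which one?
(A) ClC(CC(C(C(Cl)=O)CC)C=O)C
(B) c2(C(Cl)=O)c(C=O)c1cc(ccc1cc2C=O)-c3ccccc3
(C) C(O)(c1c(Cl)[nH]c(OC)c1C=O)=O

C

[CX3](=O)[OX2H1] describes an sp2 carbon double-bonded to O and single-bonded to an -OH oxygen (a carboxylic acid).
(A) has an aldehyde (-CHO) but there is no singly-bonded oxygen on the carbonyl carbon.
(B) has an aldehyde (-CHO) but there is no singly-bonded oxygen on the carbonyl carbon.
(C) contains a carboxylic acid group (-C(=O)OH), which satisfies every atom and bond constraint.
So the answer is (C).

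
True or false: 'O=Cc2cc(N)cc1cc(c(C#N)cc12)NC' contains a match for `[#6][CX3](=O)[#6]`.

The pattern [#6][CX3](=O)[#6] describes a carbonyl carbon (no H) flanked by two carbons — a ketone.
The closest candidate here is an aldehyde (-CHO), but the carbonyl carbon has H1, so it is not flanked by two carbons. No other fragment satisfies the full query, so there is no match.

False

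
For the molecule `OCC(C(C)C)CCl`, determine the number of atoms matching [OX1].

Check the 8 heavy atoms by environment: 6× C (X4) → no; 1× Cl (X1) → no; 1× O (X2) → no.
No environment satisfies the query, so 0 matching atoms.

0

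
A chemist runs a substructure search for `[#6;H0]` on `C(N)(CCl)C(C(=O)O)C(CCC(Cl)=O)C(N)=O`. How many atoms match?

3

The query [#6;H0] means: any carbon with no attached hydrogen.
Check the 17 heavy atoms by environment: 3× C (H2) → no; 3× C (H1) → no; 2× Cl (H0) → no; 3× C (H0) → match; 3× O (H0) → no; 2× N (H2) → no; 1× O (H1) → no.
That gives 3 matching atoms.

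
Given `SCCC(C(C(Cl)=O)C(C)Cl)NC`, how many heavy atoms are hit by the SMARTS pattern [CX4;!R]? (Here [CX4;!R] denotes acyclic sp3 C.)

7

The query [CX4;!R] means: aliphatic carbon with four total connections, not in a ring.
Check the 13 heavy atoms by environment: 7× C (X4, acyclic) → match; 2× Cl (X1, acyclic) → no; 1× S (X2, acyclic) → no; 1× C (X3, acyclic) → no; 1× O (X1, acyclic) → no; 1× N (X3, acyclic) → no.
That gives 7 matching atoms.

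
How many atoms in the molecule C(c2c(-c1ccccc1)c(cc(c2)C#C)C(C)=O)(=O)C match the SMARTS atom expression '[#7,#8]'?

2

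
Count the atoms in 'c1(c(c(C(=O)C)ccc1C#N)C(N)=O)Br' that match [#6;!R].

Check the 15 heavy atoms by environment: 6× c (aromatic, in 6-ring) → no; 1× Br (acyclic) → no; 4× C (acyclic) → match; 2× O (acyclic) → no; 2× N (acyclic) → no.
That gives 4 matching atoms.

4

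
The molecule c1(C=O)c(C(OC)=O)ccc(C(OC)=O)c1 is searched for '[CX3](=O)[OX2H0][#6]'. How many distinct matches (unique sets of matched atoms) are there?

2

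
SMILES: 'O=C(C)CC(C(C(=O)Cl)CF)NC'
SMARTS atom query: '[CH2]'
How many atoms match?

2

Check the 13 heavy atoms by environment: 2× C (H2) → match; 2× C (H1) → no; 2× C (H0) → no; 2× O (H0) → no; 2× C (H3) → no; 1× Cl (H0) → no; 1× N (H1) → no; 1× F (H0) → no.
That gives 2 matching atoms.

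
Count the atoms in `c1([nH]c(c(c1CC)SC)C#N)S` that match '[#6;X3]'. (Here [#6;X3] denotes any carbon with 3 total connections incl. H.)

The query [#6;X3] means: any carbon (aromatic or not) with three total connections.
Check the 12 heavy atoms by environment: 1× n (aromatic, X3) → no; 4× c (aromatic, X3) → match; 2× S (X2) → no; 3× C (X4) → no; 1× C (X2) → no; 1× N (X1) → no.
That gives 4 matching atoms.

4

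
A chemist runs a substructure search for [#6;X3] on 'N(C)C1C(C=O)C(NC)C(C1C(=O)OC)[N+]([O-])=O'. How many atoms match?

The query [#6;X3] means: any carbon (aromatic or not) with three total connections.
Check the 18 heavy atoms by environment: 8× C (X4) → no; 2× C (X3) → match; 3× O (X1) → no; 1× O (X2) → no; 2× N (X3) → no; 1× N (charge +1, X3) → no; 1× O (charge -1, X1) → no.
That gives 2 matching atoms.

2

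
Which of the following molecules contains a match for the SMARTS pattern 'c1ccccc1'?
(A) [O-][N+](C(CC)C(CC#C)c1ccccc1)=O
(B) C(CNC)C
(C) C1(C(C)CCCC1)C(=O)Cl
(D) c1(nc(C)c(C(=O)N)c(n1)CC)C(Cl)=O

A

c1ccccc1 describes six aromatic carbons in a ring (a benzene ring).
(A) contains a phenyl ring, which satisfies every atom and bond constraint.
(B) has a methyl group (-CH3) but no six-membered all-carbon aromatic ring is present.
(C) has a methyl group (-CH3) but no six-membered all-carbon aromatic ring is present.
(D) has a methyl group (-CH3) but no six-membered all-carbon aromatic ring is present.
So the answer is (A).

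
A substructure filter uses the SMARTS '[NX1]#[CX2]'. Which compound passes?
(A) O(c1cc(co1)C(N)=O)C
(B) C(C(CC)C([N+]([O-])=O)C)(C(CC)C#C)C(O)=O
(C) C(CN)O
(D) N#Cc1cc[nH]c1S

D

[NX1]#[CX2] describes a nitrogen triple-bonded to a two-connected carbon (a nitrile).
(A) has a primary amide (-C(=O)NH2) but the nitrogen is NX3, not NX1.
(B) has a nitro group (-[N+](=O)[O-]) but there is no C#N triple bond.
(C) has a primary amino group (-NH2) but the nitrogen is NX3 (three connections), not NX1 triple-bonded.
(D) contains a nitrile (-C#N), which satisfies every atom and bond constraint.
So the answer is (D).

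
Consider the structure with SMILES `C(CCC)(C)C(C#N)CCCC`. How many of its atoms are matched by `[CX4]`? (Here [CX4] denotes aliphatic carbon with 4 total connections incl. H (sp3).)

Check the 12 heavy atoms by environment: 10× C (X4) → match; 1× C (X2) → no; 1× N (X1) → no.
That gives 10 matching atoms.

10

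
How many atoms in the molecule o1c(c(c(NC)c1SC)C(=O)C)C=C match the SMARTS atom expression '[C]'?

6

The query [C] means: uppercase C matches aliphatic (non-aromatic) carbon only.
Check the 14 heavy atoms by environment: 1× o (aromatic) → no; 4× c (aromatic) → no; 1× N → no; 6× C → match; 1× S → no; 1× O → no.
That gives 6 matching atoms.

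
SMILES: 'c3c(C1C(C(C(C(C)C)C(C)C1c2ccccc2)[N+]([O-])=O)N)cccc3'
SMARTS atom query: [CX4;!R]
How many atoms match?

4

The query [CX4;!R] means: aliphatic carbon with four total connections, not in a ring.
Check the 26 heavy atoms by environment: 6× C (X4, in 6-ring) → no; 1× N (X3, acyclic) → no; 4× C (X4, acyclic) → match; 1× N (charge +1, X3, acyclic) → no; 1× O (charge -1, X1, acyclic) → no; 1× O (X1, acyclic) → no; 12× c (aromatic, X3, in 6-ring) → no.
That gives 4 matching atoms.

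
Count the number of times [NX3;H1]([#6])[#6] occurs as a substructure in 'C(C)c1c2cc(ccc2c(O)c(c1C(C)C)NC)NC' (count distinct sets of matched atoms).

2

[NX3;H1]([#6])[#6] is the SMARTS for a secondary amine: a trivalent nitrogen with one H, bonded to two carbons.
The molecule carries 2 separate instances of an N-methylamino group (-NHCH3) meeting every constraint; each maps to a distinct set of atoms, giving 2 matches.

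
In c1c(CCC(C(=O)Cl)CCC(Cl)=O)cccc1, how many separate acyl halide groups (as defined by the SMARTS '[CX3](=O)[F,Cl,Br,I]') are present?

2

[CX3](=O)[F,Cl,Br,I] is the SMARTS for an acyl halide: a carbonyl carbon bonded to a halogen.
The molecule carries 2 separate instances of an acyl chloride (-C(=O)Cl) meeting every constraint; each maps to a distinct set of atoms, giving 2 matches.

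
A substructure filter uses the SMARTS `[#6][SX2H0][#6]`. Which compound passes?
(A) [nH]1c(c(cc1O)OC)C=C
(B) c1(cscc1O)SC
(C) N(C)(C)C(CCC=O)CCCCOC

[#6][SX2H0][#6] describes an aliphatic sulfur bridging two carbons with no H on the sulfur (a thioether).
(A) has a methoxy ether (-OCH3) but the bridging atom is O, not S.
(B) contains a methylthio ether (-SCH3), which satisfies every atom and bond constraint.
(C) has a methoxy ether (-OCH3) but the bridging atom is O, not S.
So the answer is (B).

B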